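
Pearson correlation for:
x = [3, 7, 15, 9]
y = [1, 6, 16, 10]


n=4, Σx=34, Σy=33, Σxy=375, Σx²=364, Σy²=393
r = (4×375 - 34×33)/√((4×364 - 34²)(4×393 - 33²))
= 378/√(300×483) = 378/√144900 ≈ 378/380.6573 ≈ 0.9930

r ≈ 0.9930


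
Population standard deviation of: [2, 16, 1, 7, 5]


Mean = 31/5
  (2-31/5)²=441/25
  (16-31/5)²=2401/25
  (1-31/5)²=676/25
  (7-31/5)²=16/25
  (5-31/5)²=36/25
Σ(x-μ)² = 714/5
σ² = (714/5)/5 = 714/25

σ = √(714/25) ≈ 5.3442


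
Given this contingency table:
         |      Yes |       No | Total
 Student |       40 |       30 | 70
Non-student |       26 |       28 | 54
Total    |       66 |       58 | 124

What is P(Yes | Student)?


P(Yes | Student) = 40/(40+30) = 40/70 = 4/7

P(Yes|Student) = 4/7 ≈ 57.14%


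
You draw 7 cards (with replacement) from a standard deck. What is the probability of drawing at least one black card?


P(not a black card) = 26/52 = 1/2
P(none in 7 draws) = (1/2)^7 = 1/128
P(≥1 black card) = 1 - 1/128 = 127/128

P = 127/128 ≈ 99.22%


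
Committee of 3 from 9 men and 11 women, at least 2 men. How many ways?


Count by #men:
  2M,1W: C(9,2)×C(11,1)=396
  3M,0W: C(9,3)×C(11,0)=84
Total = 480

480


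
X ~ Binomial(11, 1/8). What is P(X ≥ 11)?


P(X ≥ 11) = Σ P(X=i) for i=11..11
P(X=11) = 1/8589934592
Sum = 1/8589934592

P(X ≥ 11) = 1/8589934592 ≈ 0.00%


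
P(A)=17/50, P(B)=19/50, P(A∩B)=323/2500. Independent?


P(A)×P(B) = 323/2500
P(A∩B) = 323/2500
Equal ✓ → Independent

Yes, independent


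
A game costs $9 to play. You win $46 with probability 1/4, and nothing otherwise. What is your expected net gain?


E[gain] = (46-9)×1/4 + (-9)×3/4
= 37/4 - 27/4 = 5/2

Expected net gain = $5/2 ≈ $2.50


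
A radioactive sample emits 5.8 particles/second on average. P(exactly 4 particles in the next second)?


Poisson(λ=5.8): P(X=4) = e^(-λ)×λ^k/k!
= e^(-5.8) × 5.8^4 / 4!
≈ 0.003027554745 × 1131.6496 / 24 ≈ 0.142755

P(X=4) ≈ 0.142755 ≈ 14.28%


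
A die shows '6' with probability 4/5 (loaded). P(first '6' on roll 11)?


Geometric: P(X=11) = (1-p)^(k-1)×p = (1/5)^10×4/5 = 4/48828125

P(X=11) = 4/48828125 ≈ 0.00%


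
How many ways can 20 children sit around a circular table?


Circular arrangements of 20 distinct objects: fix one position to break rotational symmetry.
(n-1)! = 19! = 121645100408832000

121645100408832000


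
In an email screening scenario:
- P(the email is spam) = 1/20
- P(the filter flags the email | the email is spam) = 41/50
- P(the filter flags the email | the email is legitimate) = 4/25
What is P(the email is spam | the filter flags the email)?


Using Bayes' theorem:
P(A|B) = P(B|A)·P(A) / P(B)

P(the filter flags the email) = 41/50 × 1/20 + 4/25 × 19/20
= 41/1000 + 19/125 = 193/1000

P(the email is spam|the filter flags the email) = (41/1000) / (193/1000) = 41/193

P(the email is spam|the filter flags the email) = 41/193 ≈ 21.24%


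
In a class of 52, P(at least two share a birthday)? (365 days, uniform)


P(all different) = Π(365-i)/365 for i=0..51
= 0.021995
P(match) = 1 - 0.021995 = 0.978005

P ≈ 0.9780 ≈ 97.80%


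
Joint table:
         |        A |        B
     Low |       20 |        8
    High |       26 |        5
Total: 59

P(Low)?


P(Low) = (20+8)/59 = 28/59

P(Low) = 28/59 ≈ 47.46%


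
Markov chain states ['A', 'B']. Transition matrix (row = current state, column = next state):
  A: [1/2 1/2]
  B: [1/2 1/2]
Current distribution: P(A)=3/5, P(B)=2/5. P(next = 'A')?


P(next=A) = Σᵢ P(now=i)×P(i→A)
= 3/5×1/2 + 2/5×1/2
= 3/10 + 1/5 = 1/2

P = 1/2 ≈ 0.5000


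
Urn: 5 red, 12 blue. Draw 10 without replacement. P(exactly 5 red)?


Hypergeometric: C(5,5)×C(12,5)/C(17,10)
= 1×792/19448 = 9/221

P(X=5) = 9/221 ≈ 4.07%


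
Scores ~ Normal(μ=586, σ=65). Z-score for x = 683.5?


z = (x - μ)/σ = (683.5 - 586)/65 = 1.5

z = 1.5


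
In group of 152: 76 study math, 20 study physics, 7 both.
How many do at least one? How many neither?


|A∪B| = 76+20-7 = 89
Neither = 152-89 = 63

At least one: 89; Neither: 63


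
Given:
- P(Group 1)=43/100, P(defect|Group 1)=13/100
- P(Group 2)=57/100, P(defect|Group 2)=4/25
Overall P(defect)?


P(B) = Σ P(B|Aᵢ)×P(Aᵢ)
  13/100×43/100 = 559/10000
  4/25×57/100 = 57/625
Sum = 1471/10000

P(defect) = 1471/10000 ≈ 14.71%


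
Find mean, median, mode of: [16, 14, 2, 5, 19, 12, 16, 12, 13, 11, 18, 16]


Sorted: [2, 5, 11, 12, 12, 13, 14, 16, 16, 16, 18, 19]
Mean = 154/12 = 77/6
Median = 27/2
Freq: {16: 3, 14: 1, 2: 1, 5: 1, 19: 1, 12: 2, 13: 1, 11: 1, 18: 1}
Mode: [16]

Mean=77/6, Median=27/2, Mode=16


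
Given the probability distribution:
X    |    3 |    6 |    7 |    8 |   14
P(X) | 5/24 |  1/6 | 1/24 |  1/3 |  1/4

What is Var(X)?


E[X] = 97/12
E[X²] = 321/4
Var(X) = E[X²] - (E[X])² = 321/4 - 9409/144 = 2147/144

Var(X) = 2147/144 ≈ 14.9097


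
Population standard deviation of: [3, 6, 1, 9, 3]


Mean = 22/5
  (3-22/5)²=49/25
  (6-22/5)²=64/25
  (1-22/5)²=289/25
  (9-22/5)²=529/25
  (3-22/5)²=49/25
Σ(x-μ)² = 196/5
σ² = (196/5)/5 = 196/25

σ = √(196/25) ≈ 2.8000


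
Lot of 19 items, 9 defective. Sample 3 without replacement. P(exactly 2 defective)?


Hypergeometric: C(9,2)×C(10,1)/C(19,3)
= 36×10/969 = 120/323

P(X=2) = 120/323 ≈ 37.15%


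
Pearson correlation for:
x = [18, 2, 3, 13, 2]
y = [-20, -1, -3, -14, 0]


n=5, Σx=38, Σy=-38, Σxy=-553, Σx²=510, Σy²=606
r = (5×(-553) - 38×(-38))/√((5×510 - 38²)(5×606 - (-38)²))
= -1321/√(1106×1586) = -1321/√1754116 ≈ -1321/1324.4304 ≈ -0.9974

r ≈ -0.9974


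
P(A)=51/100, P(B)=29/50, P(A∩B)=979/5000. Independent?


P(A)×P(B) = 1479/5000
P(A∩B) = 979/5000
Not equal → NOT independent

No, not independent


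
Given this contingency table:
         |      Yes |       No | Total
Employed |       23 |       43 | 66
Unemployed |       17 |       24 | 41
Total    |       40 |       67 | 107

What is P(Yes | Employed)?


P(Yes | Employed) = 23/(23+43) = 23/66

P(Yes|Employed) = 23/66 ≈ 34.85%


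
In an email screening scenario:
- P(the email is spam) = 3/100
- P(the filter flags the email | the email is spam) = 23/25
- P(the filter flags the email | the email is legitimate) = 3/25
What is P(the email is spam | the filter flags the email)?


Using Bayes' theorem:
P(A|B) = P(B|A)·P(A) / P(B)

P(the filter flags the email) = 23/25 × 3/100 + 3/25 × 97/100
= 69/2500 + 291/2500 = 18/125

P(the email is spam|the filter flags the email) = (69/2500) / (18/125) = 23/120

P(the email is spam|the filter flags the email) = 23/120 ≈ 19.17%


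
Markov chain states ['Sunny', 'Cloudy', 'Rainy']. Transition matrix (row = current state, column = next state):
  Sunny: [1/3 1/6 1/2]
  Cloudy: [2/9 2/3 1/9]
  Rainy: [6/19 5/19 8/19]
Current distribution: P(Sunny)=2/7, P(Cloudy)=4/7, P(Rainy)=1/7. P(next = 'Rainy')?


P(next=Rainy) = Σᵢ P(now=i)×P(i→Rainy)
= 2/7×1/2 + 4/7×1/9 + 1/7×8/19
= 1/7 + 4/63 + 8/133 = 319/1197

P = 319/1197 ≈ 0.2665


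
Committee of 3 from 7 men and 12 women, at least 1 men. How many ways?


Count by #men:
  1M,2W: C(7,1)×C(12,2)=462
  2M,1W: C(7,2)×C(12,1)=252
  3M,0W: C(7,3)×C(12,0)=35
Total = 749

749


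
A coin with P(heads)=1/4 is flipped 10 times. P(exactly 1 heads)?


Binomial: P(X=1) = C(10,1)×p^1×(1-p)^9
= 10 × 1/4 × 19683/262144 = 98415/524288

P(X=1) = 98415/524288 ≈ 18.77%


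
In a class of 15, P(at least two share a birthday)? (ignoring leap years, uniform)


P(all different) = Π(365-i)/365 for i=0..14
= 0.747099
P(match) = 1 - 0.747099 = 0.252901

P ≈ 0.2529 ≈ 25.29%


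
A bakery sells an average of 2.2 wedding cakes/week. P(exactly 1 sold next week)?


Poisson(λ=2.2): P(X=1) = e^(-λ)×λ^k/k!
= e^(-2.2) × 2.2^1 / 1!
≈ 0.1108031584 × 2.2 / 1 ≈ 0.243767

P(X=1) ≈ 0.243767 ≈ 24.38%


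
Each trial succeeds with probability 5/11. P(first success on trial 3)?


Geometric: P(X=3) = (1-p)^(k-1)×p = (6/11)^2×5/11 = 180/1331

P(X=3) = 180/1331 ≈ 13.52%


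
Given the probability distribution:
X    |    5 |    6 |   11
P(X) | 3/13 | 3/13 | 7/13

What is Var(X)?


E[X] = 110/13
E[X²] = 1030/13
Var(X) = E[X²] - (E[X])² = 1030/13 - 12100/169 = 1290/169

Var(X) = 1290/169 ≈ 7.6331


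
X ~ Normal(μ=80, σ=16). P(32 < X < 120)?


z₁=(32-80)/16=-3.0, z₂=(120-80)/16=2.5
P = Φ(2.5) - Φ(-3.0) = 0.993790 - 0.001350 = 0.992440 ≈ 0.9924

P(32 < X < 120) ≈ 0.9924


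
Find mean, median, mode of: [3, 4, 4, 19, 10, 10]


Sorted: [3, 4, 4, 10, 10, 19]
Mean = 50/6 = 25/3
Median = 7
Freq: {3: 1, 4: 2, 19: 1, 10: 2}
Mode: [4, 10]

Mean=25/3, Median=7, Mode=[4, 10]


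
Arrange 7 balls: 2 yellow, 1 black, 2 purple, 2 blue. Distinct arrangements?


7!/(2!×1!×2!×2!) = 630

630


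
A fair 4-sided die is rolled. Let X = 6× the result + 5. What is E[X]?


E[die] = (1+4)/2 = 5/2
E[X] = 6×5/2 + 5 = 20

E[X] = 20


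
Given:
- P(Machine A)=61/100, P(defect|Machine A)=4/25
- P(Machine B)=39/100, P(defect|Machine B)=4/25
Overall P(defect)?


P(B) = Σ P(B|Aᵢ)×P(Aᵢ)
  4/25×61/100 = 61/625
  4/25×39/100 = 39/625
Sum = 4/25

P(defect) = 4/25 ≈ 16.00%


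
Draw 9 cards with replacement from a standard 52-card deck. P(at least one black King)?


P(not a black King) = 50/52 = 25/26
P(none in 9 draws) = (25/26)^9 = 3814697265625/5429503678976
P(≥1 black King) = 1 - 3814697265625/5429503678976 = 1614806413351/5429503678976

P = 1614806413351/5429503678976 ≈ 29.74%


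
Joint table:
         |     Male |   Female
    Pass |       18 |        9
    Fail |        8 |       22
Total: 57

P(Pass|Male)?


P(Pass|Male) = 18/(18+8) = 18/26 = 9/13

P = 9/13 ≈ 69.23%


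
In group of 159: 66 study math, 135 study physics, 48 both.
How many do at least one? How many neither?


|A∪B| = 66+135-48 = 153
Neither = 159-153 = 6

At least one: 153; Neither: 6


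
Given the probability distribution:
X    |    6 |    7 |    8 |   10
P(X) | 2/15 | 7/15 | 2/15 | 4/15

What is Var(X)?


E[X] = 39/5
E[X²] = 943/15
Var(X) = E[X²] - (E[X])² = 943/15 - 1521/25 = 152/75

Var(X) = 152/75 ≈ 2.0267


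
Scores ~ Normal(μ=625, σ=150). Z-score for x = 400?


z = (x - μ)/σ = (400 - 625)/150 = -1.5

z = -1.5


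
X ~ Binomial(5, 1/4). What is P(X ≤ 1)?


P(X ≤ 1) = Σ P(X=i) for i=0..1
P(X=0) = 243/1024
P(X=1) = 405/1024
Sum = 81/128

P(X ≤ 1) = 81/128 ≈ 63.28%


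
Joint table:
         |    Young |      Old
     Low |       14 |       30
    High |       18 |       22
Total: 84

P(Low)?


P(Low) = (14+30)/84 = 44/84 = 11/21

P(Low) = 11/21 ≈ 52.38%


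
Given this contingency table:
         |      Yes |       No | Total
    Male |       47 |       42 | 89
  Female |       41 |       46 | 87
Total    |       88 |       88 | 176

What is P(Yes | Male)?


P(Yes | Male) = 47/(47+42) = 47/89

P(Yes|Male) = 47/89 ≈ 52.81%


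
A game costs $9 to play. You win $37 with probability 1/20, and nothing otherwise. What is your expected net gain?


E[gain] = (37-9)×1/20 + (-9)×19/20
= 7/5 - 171/20 = -143/20

Expected net gain = $-143/20 ≈ $-7.15


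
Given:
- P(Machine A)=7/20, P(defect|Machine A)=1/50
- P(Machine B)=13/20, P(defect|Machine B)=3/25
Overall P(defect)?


P(B) = Σ P(B|Aᵢ)×P(Aᵢ)
  1/50×7/20 = 7/1000
  3/25×13/20 = 39/500
Sum = 17/200

P(defect) = 17/200 ≈ 8.50%


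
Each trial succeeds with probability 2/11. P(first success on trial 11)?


Geometric: P(X=11) = (1-p)^(k-1)×p = (9/11)^10×2/11 = 6973568802/285311670611

P(X=11) = 6973568802/285311670611 ≈ 2.44%


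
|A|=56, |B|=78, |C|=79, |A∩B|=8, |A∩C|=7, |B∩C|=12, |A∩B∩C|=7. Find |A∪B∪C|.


|A∪B∪C| = 56+78+79-8-7-12+7 = 193

|A∪B∪C| = 193


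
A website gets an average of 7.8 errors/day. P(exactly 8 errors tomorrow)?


Poisson(λ=7.8): P(X=8) = e^(-λ)×λ^k/k!
= e^(-7.8) × 7.8^8 / 8!
≈ 0.000409734979 × 13701143.7068 / 40320 ≈ 0.139232

P(X=8) ≈ 0.139232 ≈ 13.92%


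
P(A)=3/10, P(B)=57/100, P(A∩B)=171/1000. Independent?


P(A)×P(B) = 171/1000
P(A∩B) = 171/1000
Equal ✓ → Independent

Yes, independent


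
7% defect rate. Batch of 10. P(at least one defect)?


P(all good) = (93/100)^10 = 48398230717929318249/100000000000000000000
P(≥1 defect) = 51601769282070681751/100000000000000000000

P = 51601769282070681751/100000000000000000000 ≈ 51.60%


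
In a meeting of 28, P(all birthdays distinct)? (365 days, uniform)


P(all different) = Π(365-i)/365 for i=0..27
= (365/365)×(364/365)×...×(338/365)
= 0.345539

P ≈ 0.3455 ≈ 34.55%


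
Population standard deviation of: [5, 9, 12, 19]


Mean = 45/4
  (5-45/4)²=625/16
  (9-45/4)²=81/16
  (12-45/4)²=9/16
  (19-45/4)²=961/16
Σ(x-μ)² = 419/4
σ² = (419/4)/4 = 419/16

σ = √(419/16) ≈ 5.1174


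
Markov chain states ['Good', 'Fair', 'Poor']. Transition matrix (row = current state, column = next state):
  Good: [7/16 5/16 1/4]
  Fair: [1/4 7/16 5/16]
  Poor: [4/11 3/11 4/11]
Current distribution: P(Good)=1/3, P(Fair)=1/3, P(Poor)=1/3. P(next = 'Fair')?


P(next=Fair) = Σᵢ P(now=i)×P(i→Fair)
= 1/3×5/16 + 1/3×7/16 + 1/3×3/11
= 5/48 + 7/48 + 1/11 = 15/44

P = 15/44 ≈ 0.3409


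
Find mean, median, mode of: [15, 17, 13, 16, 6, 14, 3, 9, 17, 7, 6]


Sorted: [3, 6, 6, 7, 9, 13, 14, 15, 16, 17, 17]
Mean = 123/11
Median = 13
Freq: {15: 1, 17: 2, 13: 1, 16: 1, 6: 2, 14: 1, 3: 1, 9: 1, 7: 1}
Mode: [6, 17]

Mean=123/11, Median=13, Mode=[6, 17]


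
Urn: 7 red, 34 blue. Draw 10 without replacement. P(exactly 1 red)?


Hypergeometric: C(7,1)×C(34,9)/C(41,10)
= 7×52451256/1121099408 = 18879/57646

P(X=1) = 18879/57646 ≈ 32.75%


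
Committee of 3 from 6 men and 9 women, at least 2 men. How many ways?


Count by #men:
  2M,1W: C(6,2)×C(9,1)=135
  3M,0W: C(6,3)×C(9,0)=20
Total = 155

155


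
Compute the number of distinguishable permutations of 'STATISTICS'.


Letters: 10, freq: {'S': 3, 'T': 3, 'A': 1, 'I': 2, 'C': 1}
10!/(3!×3!×1!×2!×1!) = 3628800/72 = 50400

50400


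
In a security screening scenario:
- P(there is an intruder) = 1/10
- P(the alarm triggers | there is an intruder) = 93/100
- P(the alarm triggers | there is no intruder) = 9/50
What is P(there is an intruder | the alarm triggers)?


Using Bayes' theorem:
P(A|B) = P(B|A)·P(A) / P(B)

P(the alarm triggers) = 93/100 × 1/10 + 9/50 × 9/10
= 93/1000 + 81/500 = 51/200

P(there is an intruder|the alarm triggers) = (93/1000) / (51/200) = 31/85

P(there is an intruder|the alarm triggers) = 31/85 ≈ 36.47%


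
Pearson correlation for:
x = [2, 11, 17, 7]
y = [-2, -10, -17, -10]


n=4, Σx=37, Σy=-39, Σxy=-473, Σx²=463, Σy²=493
r = (4×(-473) - 37×(-39))/√((4×463 - 37²)(4×493 - (-39)²))
= -449/√(483×451) = -449/√217833 ≈ -449/466.7258 ≈ -0.9620

r ≈ -0.9620


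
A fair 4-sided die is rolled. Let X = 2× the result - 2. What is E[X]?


E[die] = (1+4)/2 = 5/2
E[X] = 2×5/2 - 2 = 3

E[X] = 3


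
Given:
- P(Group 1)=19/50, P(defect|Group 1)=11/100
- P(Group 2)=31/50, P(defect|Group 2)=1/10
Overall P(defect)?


P(B) = Σ P(B|Aᵢ)×P(Aᵢ)
  11/100×19/50 = 209/5000
  1/10×31/50 = 31/500
Sum = 519/5000

P(defect) = 519/5000 ≈ 10.38%


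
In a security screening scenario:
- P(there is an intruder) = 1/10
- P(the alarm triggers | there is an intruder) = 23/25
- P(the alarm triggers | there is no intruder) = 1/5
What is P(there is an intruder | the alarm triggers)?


Using Bayes' theorem:
P(A|B) = P(B|A)·P(A) / P(B)

P(the alarm triggers) = 23/25 × 1/10 + 1/5 × 9/10
= 23/250 + 9/50 = 34/125

P(there is an intruder|the alarm triggers) = (23/250) / (34/125) = 23/68

P(there is an intruder|the alarm triggers) = 23/68 ≈ 33.82%


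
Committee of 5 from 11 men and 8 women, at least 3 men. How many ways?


Count by #men:
  3M,2W: C(11,3)×C(8,2)=4620
  4M,1W: C(11,4)×C(8,1)=2640
  5M,0W: C(11,5)×C(8,0)=462
Total = 7722

7722


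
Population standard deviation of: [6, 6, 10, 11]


Mean = 33/4
  (6-33/4)²=81/16
  (6-33/4)²=81/16
  (10-33/4)²=49/16
  (11-33/4)²=121/16
Σ(x-μ)² = 83/4
σ² = (83/4)/4 = 83/16

σ = √(83/16) ≈ 2.2776


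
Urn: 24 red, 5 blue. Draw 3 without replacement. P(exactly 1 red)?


Hypergeometric: C(24,1)×C(5,2)/C(29,3)
= 24×10/3654 = 40/609

P(X=1) = 40/609 ≈ 6.57%


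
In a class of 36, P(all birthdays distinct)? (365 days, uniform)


P(all different) = Π(365-i)/365 for i=0..35
= (365/365)×(364/365)×...×(330/365)
= 0.167818

P ≈ 0.1678 ≈ 16.78%


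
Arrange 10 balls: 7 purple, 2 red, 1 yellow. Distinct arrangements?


10!/(7!×2!×1!) = 360

360


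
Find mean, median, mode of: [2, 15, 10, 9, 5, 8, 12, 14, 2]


Sorted: [2, 2, 5, 8, 9, 10, 12, 14, 15]
Mean = 77/9
Median = 9
Freq: {2: 2, 15: 1, 10: 1, 9: 1, 5: 1, 8: 1, 12: 1, 14: 1}
Mode: [2]

Mean=77/9, Median=9, Mode=2


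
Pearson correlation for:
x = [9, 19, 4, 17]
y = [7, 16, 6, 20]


n=4, Σx=49, Σy=49, Σxy=731, Σx²=747, Σy²=741
r = (4×731 - 49×49)/√((4×747 - 49²)(4×741 - 49²))
= 523/√(587×563) = 523/√330481 ≈ 523/574.8748 ≈ 0.9098

r ≈ 0.9098


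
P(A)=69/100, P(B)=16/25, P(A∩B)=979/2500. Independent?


P(A)×P(B) = 276/625
P(A∩B) = 979/2500
Not equal → NOT independent

No, not independent


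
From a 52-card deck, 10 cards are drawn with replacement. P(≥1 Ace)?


P(not a Ace) = 48/52 = 12/13
P(none in 10 draws) = (12/13)^10 = 61917364224/137858491849
P(≥1 Ace) = 1 - 61917364224/137858491849 = 75941127625/137858491849

P = 75941127625/137858491849 ≈ 55.09%


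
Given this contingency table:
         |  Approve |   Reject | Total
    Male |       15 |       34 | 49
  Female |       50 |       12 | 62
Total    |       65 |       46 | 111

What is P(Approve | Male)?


P(Approve | Male) = 15/(15+34) = 15/49

P(Approve|Male) = 15/49 ≈ 30.61%


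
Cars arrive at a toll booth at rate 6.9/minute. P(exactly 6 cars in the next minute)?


Poisson(λ=6.9): P(X=6) = e^(-λ)×λ^k/k!
= e^(-6.9) × 6.9^6 / 6!
≈ 0.001007785429 × 107918.163081 / 720 ≈ 0.151053

P(X=6) ≈ 0.151053 ≈ 15.11%


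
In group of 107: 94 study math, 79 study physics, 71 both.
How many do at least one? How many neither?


|A∪B| = 94+79-71 = 102
Neither = 107-102 = 5

At least one: 102; Neither: 5


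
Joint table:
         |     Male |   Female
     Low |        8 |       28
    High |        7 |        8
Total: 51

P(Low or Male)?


P(Low∨Male) = P(Low) + P(Male) - P(Low∧Male)
= (36 + 15 - 8)/51 = 43/51

P = 43/51 ≈ 84.31%


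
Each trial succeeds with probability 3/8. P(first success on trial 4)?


Geometric: P(X=4) = (1-p)^(k-1)×p = (5/8)^3×3/8 = 375/4096

P(X=4) = 375/4096 ≈ 9.16%


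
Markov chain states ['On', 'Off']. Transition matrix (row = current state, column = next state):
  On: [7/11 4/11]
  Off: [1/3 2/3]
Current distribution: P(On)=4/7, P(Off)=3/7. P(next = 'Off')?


P(next=Off) = Σᵢ P(now=i)×P(i→Off)
= 4/7×4/11 + 3/7×2/3
= 16/77 + 2/7 = 38/77

P = 38/77 ≈ 0.4935


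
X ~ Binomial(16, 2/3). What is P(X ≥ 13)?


P(X ≥ 13) = Σ P(X=i) for i=13..16
P(X=13) = 4587520/43046721
P(X=14) = 655360/14348907
P(X=15) = 524288/43046721
P(X=16) = 65536/43046721
Sum = 7143424/43046721

P(X ≥ 13) = 7143424/43046721 ≈ 16.59%


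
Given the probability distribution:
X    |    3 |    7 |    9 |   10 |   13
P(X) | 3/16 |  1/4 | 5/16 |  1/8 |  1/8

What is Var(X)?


E[X] = 8
E[X²] = 583/8
Var(X) = E[X²] - (E[X])² = 583/8 - 64 = 71/8

Var(X) = 71/8 ≈ 8.8750


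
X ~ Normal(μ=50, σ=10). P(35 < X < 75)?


z₁=(35-50)/10=-1.5, z₂=(75-50)/10=2.5
P = Φ(2.5) - Φ(-1.5) = 0.993790 - 0.066807 = 0.926983 ≈ 0.9270

P(35 < X < 75) ≈ 0.9270


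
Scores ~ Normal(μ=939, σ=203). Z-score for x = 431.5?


z = (x - μ)/σ = (431.5 - 939)/203 = -2.5

z = -2.5


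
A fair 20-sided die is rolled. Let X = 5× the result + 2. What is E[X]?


E[die] = (1+20)/2 = 21/2
E[X] = 5×21/2 + 2 = 109/2

E[X] = 109/2


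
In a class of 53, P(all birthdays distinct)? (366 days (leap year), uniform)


P(all different) = Π(366-i)/366 for i=0..52
= (366/366)×(365/366)×...×(314/366)
= 0.019079

P ≈ 0.0191 ≈ 1.91%


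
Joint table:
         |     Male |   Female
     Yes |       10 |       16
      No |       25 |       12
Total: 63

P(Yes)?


P(Yes) = (10+16)/63 = 26/63

P(Yes) = 26/63 ≈ 41.27%


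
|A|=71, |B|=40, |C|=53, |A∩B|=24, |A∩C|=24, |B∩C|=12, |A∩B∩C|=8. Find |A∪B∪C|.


|A∪B∪C| = 71+40+53-24-24-12+8 = 112

|A∪B∪C| = 112


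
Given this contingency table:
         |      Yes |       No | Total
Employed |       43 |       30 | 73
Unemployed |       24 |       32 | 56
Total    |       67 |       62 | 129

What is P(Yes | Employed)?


P(Yes | Employed) = 43/(43+30) = 43/73

P(Yes|Employed) = 43/73 ≈ 58.90%


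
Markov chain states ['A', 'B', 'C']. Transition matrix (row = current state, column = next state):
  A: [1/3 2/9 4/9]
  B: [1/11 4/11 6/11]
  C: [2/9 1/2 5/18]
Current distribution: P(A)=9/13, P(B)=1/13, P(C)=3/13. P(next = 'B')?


P(next=B) = Σᵢ P(now=i)×P(i→B)
= 9/13×2/9 + 1/13×4/11 + 3/13×1/2
= 2/13 + 4/143 + 3/26 = 85/286

P = 85/286 ≈ 0.2972


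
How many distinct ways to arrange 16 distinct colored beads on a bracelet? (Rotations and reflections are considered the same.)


Free circular arrangements: rotations and reflections both identified.
(n-1)!/2 = 15!/2 = 1307674368000/2 = 653837184000

653837184000


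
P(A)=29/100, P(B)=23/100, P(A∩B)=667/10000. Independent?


P(A)×P(B) = 667/10000
P(A∩B) = 667/10000
Equal ✓ → Independent

Yes, independent


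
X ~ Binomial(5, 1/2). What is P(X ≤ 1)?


P(X ≤ 1) = Σ P(X=i) for i=0..1
P(X=0) = 1/32
P(X=1) = 5/32
Sum = 3/16

P(X ≤ 1) = 3/16 ≈ 18.75%


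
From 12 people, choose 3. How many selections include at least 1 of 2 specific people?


Complement: C(12,3) - C(10,3) = 220 - 120 = 100

100


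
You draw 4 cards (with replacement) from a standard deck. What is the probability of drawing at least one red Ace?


P(not a red Ace) = 50/52 = 25/26
P(none in 4 draws) = (25/26)^4 = 390625/456976
P(≥1 red Ace) = 1 - 390625/456976 = 66351/456976

P = 66351/456976 ≈ 14.52%


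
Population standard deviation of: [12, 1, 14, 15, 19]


Mean = 61/5
  (12-61/5)²=1/25
  (1-61/5)²=3136/25
  (14-61/5)²=81/25
  (15-61/5)²=196/25
  (19-61/5)²=1156/25
Σ(x-μ)² = 914/5
σ² = (914/5)/5 = 914/25

σ = √(914/25) ≈ 6.0465


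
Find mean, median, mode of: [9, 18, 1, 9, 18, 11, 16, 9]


Sorted: [1, 9, 9, 9, 11, 16, 18, 18]
Mean = 91/8
Median = 10
Freq: {9: 3, 18: 2, 1: 1, 11: 1, 16: 1}
Mode: [9]

Mean=91/8, Median=10, Mode=9


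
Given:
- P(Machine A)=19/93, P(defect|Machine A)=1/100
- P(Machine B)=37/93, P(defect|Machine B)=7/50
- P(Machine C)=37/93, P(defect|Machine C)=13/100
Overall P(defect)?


P(B) = Σ P(B|Aᵢ)×P(Aᵢ)
  1/100×19/93 = 19/9300
  7/50×37/93 = 259/4650
  13/100×37/93 = 481/9300
Sum = 509/4650

P(defect) = 509/4650 ≈ 10.95%


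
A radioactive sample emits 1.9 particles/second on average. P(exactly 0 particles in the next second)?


Poisson(λ=1.9): P(X=0) = e^(-λ)×λ^k/k!
= e^(-1.9) × 1.9^0 / 0!
≈ 0.1495686192 × 1 / 1 ≈ 0.149569

P(X=0) ≈ 0.149569 ≈ 14.96%


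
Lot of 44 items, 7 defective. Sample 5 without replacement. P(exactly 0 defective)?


Hypergeometric: C(7,0)×C(37,5)/C(44,5)
= 1×435897/1086008 = 5661/14104

P(X=0) = 5661/14104 ≈ 40.14%


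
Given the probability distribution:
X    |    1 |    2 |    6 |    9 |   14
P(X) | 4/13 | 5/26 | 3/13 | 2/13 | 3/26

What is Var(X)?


E[X] = 66/13
E[X²] = 578/13
Var(X) = E[X²] - (E[X])² = 578/13 - 4356/169 = 3158/169

Var(X) = 3158/169 ≈ 18.6864


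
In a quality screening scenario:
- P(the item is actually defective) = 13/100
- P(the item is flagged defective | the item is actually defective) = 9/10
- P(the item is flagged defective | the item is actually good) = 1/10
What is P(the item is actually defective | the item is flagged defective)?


Using Bayes' theorem:
P(A|B) = P(B|A)·P(A) / P(B)

P(the item is flagged defective) = 9/10 × 13/100 + 1/10 × 87/100
= 117/1000 + 87/1000 = 51/250

P(the item is actually defective|the item is flagged defective) = (117/1000) / (51/250) = 39/68

P(the item is actually defective|the item is flagged defective) = 39/68 ≈ 57.35%


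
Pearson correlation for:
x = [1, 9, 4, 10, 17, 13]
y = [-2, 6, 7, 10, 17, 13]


n=6, Σx=54, Σy=51, Σxy=638, Σx²=656, Σy²=647
r = (6×638 - 54×51)/√((6×656 - 54²)(6×647 - 51²))
= 1074/√(1020×1281) = 1074/√1306620 ≈ 1074/1143.0748 ≈ 0.9396

r ≈ 0.9396


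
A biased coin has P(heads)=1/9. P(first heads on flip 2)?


Geometric: P(X=2) = (1-p)^(k-1)×p = (8/9)^1×1/9 = 8/81

P(X=2) = 8/81 ≈ 9.88%


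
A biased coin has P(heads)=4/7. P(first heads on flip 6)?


Geometric: P(X=6) = (1-p)^(k-1)×p = (3/7)^5×4/7 = 972/117649

P(X=6) = 972/117649 ≈ 0.83%


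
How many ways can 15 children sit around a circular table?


Circular arrangements of 15 distinct objects: fix one position to break rotational symmetry.
(n-1)! = 14! = 87178291200

87178291200


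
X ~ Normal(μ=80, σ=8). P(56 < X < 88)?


z₁=(56-80)/8=-3.0, z₂=(88-80)/8=1.0
P = Φ(1.0) - Φ(-3.0) = 0.841345 - 0.001350 = 0.839995 ≈ 0.8400

P(56 < X < 88) ≈ 0.8400


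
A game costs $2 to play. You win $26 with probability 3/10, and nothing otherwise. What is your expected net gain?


E[gain] = (26-2)×3/10 + (-2)×7/10
= 36/5 - 7/5 = 29/5

Expected net gain = $29/5 ≈ $5.80


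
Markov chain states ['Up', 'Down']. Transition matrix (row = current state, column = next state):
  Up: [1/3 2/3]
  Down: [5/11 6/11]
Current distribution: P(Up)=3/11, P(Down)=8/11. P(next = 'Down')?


P(next=Down) = Σᵢ P(now=i)×P(i→Down)
= 3/11×2/3 + 8/11×6/11
= 2/11 + 48/121 = 70/121

P = 70/121 ≈ 0.5785


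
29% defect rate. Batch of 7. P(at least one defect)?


P(all good) = (71/100)^7 = 9095120158391/100000000000000
P(≥1 defect) = 90904879841609/100000000000000

P = 90904879841609/100000000000000 ≈ 90.90%


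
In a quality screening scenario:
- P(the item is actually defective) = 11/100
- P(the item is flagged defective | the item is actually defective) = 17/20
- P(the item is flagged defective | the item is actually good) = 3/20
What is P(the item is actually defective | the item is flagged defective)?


Using Bayes' theorem:
P(A|B) = P(B|A)·P(A) / P(B)

P(the item is flagged defective) = 17/20 × 11/100 + 3/20 × 89/100
= 187/2000 + 267/2000 = 227/1000

P(the item is actually defective|the item is flagged defective) = (187/2000) / (227/1000) = 187/454

P(the item is actually defective|the item is flagged defective) = 187/454 ≈ 41.19%


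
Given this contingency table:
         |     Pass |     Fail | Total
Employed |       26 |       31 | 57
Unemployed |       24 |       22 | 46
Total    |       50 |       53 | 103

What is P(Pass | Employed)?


P(Pass | Employed) = 26/(26+31) = 26/57

P(Pass|Employed) = 26/57 ≈ 45.61%


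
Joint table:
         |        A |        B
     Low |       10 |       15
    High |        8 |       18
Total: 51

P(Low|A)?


P(Low|A) = 10/(10+8) = 10/18 = 5/9

P = 5/9 ≈ 55.56%


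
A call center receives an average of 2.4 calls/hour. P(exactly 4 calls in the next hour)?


Poisson(λ=2.4): P(X=4) = e^(-λ)×λ^k/k!
= e^(-2.4) × 2.4^4 / 4!
≈ 0.09071795329 × 33.1776 / 24 ≈ 0.125408

P(X=4) ≈ 0.125408 ≈ 12.54%


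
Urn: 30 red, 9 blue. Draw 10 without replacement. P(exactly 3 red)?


Hypergeometric: C(30,3)×C(9,7)/C(39,10)
= 4060×36/635745396 = 12180/52978783

P(X=3) = 12180/52978783 ≈ 0.02%


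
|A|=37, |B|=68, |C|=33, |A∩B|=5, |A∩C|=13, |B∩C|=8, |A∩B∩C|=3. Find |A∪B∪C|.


|A∪B∪C| = 37+68+33-5-13-8+3 = 115

|A∪B∪C| = 115


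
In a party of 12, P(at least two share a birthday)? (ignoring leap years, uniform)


P(all different) = Π(365-i)/365 for i=0..11
= 0.832975
P(match) = 1 - 0.832975 = 0.167025

P ≈ 0.1670 ≈ 16.70%


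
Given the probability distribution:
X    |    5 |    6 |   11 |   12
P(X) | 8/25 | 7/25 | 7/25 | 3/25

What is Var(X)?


E[X] = 39/5
E[X²] = 1731/25
Var(X) = E[X²] - (E[X])² = 1731/25 - 1521/25 = 42/5

Var(X) = 42/5 ≈ 8.4000


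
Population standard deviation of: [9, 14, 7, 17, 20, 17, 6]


Mean = 90/7
  (9-90/7)²=729/49
  (14-90/7)²=64/49
  (7-90/7)²=1681/49
  (17-90/7)²=841/49
  (20-90/7)²=2500/49
  (17-90/7)²=841/49
  (6-90/7)²=2304/49
Σ(x-μ)² = 1280/7
σ² = (1280/7)/7 = 1280/49

σ = √(1280/49) ≈ 5.1110


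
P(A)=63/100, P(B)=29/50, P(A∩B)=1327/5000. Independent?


P(A)×P(B) = 1827/5000
P(A∩B) = 1327/5000
Not equal → NOT independent

No, not independent


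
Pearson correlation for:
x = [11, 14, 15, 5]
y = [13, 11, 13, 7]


n=4, Σx=45, Σy=44, Σxy=527, Σx²=567, Σy²=508
r = (4×527 - 45×44)/√((4×567 - 45²)(4×508 - 44²))
= 128/√(243×96) = 128/√23328 ≈ 128/152.7351 ≈ 0.8381

r ≈ 0.8381


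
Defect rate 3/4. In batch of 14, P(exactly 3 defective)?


Binomial: P(X=3) = C(14,3)×p^3×(1-p)^11
= 364 × 27/64 × 1/4194304 = 2457/67108864

P(X=3) = 2457/67108864 ≈ 0.00%


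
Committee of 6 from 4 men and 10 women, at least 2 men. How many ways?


Count by #men:
  2M,4W: C(4,2)×C(10,4)=1260
  3M,3W: C(4,3)×C(10,3)=480
  4M,2W: C(4,4)×C(10,2)=45
Total = 1785

1785


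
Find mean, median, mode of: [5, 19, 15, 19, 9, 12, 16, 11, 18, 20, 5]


Sorted: [5, 5, 9, 11, 12, 15, 16, 18, 19, 19, 20]
Mean = 149/11
Median = 15
Freq: {5: 2, 19: 2, 15: 1, 9: 1, 12: 1, 16: 1, 11: 1, 18: 1, 20: 1}
Mode: [5, 19]

Mean=149/11, Median=15, Mode=[5, 19]


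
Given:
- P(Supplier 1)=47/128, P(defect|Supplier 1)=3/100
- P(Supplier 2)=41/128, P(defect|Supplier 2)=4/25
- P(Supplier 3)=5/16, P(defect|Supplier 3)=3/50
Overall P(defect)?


P(B) = Σ P(B|Aᵢ)×P(Aᵢ)
  3/100×47/128 = 141/12800
  4/25×41/128 = 41/800
  3/50×5/16 = 3/160
Sum = 1037/12800

P(defect) = 1037/12800 ≈ 8.10%


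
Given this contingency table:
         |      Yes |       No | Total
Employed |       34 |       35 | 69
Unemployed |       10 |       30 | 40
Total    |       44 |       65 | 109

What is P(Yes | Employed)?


P(Yes | Employed) = 34/(34+35) = 34/69

P(Yes|Employed) = 34/69 ≈ 49.28%


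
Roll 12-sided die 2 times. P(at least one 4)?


P(no 4)^2 = (11/12)^2 = 121/144
P(≥1) = 1 - 121/144 = 23/144

P = 23/144 ≈ 15.97%


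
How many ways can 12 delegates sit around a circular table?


Circular arrangements of 12 distinct objects: fix one position to break rotational symmetry.
(n-1)! = 11! = 39916800

39916800


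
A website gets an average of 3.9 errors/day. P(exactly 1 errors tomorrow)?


Poisson(λ=3.9): P(X=1) = e^(-λ)×λ^k/k!
= e^(-3.9) × 3.9^1 / 1!
≈ 0.02024191145 × 3.9 / 1 ≈ 0.078943

P(X=1) ≈ 0.078943 ≈ 7.89%


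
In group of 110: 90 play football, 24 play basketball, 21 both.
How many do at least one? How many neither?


|A∪B| = 90+24-21 = 93
Neither = 110-93 = 17

At least one: 93; Neither: 17


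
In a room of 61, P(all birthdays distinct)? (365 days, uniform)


P(all different) = Π(365-i)/365 for i=0..60
= (365/365)×(364/365)×...×(305/365)
= 0.004911

P ≈ 0.0049 ≈ 0.49%


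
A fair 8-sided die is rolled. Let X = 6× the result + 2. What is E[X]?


E[die] = (1+8)/2 = 9/2
E[X] = 6×9/2 + 2 = 29

E[X] = 29


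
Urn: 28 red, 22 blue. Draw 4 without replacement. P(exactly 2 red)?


Hypergeometric: C(28,2)×C(22,2)/C(50,4)
= 378×231/230300 = 891/2350

P(X=2) = 891/2350 ≈ 37.91%


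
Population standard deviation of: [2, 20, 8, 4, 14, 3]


Mean = 51/6 = 17/2
  (2-17/2)²=169/4
  (20-17/2)²=529/4
  (8-17/2)²=1/4
  (4-17/2)²=81/4
  (14-17/2)²=121/4
  (3-17/2)²=121/4
Σ(x-μ)² = 511/2
σ² = (511/2)/6 = 511/12

σ = √(511/12) ≈ 6.5256


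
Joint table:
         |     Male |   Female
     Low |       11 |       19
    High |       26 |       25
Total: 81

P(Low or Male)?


P(Low∨Male) = P(Low) + P(Male) - P(Low∧Male)
= (30 + 37 - 11)/81 = 56/81

P = 56/81 ≈ 69.14%


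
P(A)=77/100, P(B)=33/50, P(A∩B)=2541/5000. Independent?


P(A)×P(B) = 2541/5000
P(A∩B) = 2541/5000
Equal ✓ → Independent

Yes, independent


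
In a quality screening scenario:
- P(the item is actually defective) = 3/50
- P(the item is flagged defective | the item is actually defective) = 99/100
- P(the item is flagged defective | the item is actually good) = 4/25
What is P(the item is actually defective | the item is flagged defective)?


Using Bayes' theorem:
P(A|B) = P(B|A)·P(A) / P(B)

P(the item is flagged defective) = 99/100 × 3/50 + 4/25 × 47/50
= 297/5000 + 94/625 = 1049/5000

P(the item is actually defective|the item is flagged defective) = (297/5000) / (1049/5000) = 297/1049

P(the item is actually defective|the item is flagged defective) = 297/1049 ≈ 28.31%


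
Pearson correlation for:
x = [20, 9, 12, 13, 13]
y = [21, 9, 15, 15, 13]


n=5, Σx=67, Σy=73, Σxy=1045, Σx²=963, Σy²=1141
r = (5×1045 - 67×73)/√((5×963 - 67²)(5×1141 - 73²))
= 334/√(326×376) = 334/√122576 ≈ 334/350.1086 ≈ 0.9540

r ≈ 0.9540


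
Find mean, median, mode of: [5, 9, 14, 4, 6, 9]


Sorted: [4, 5, 6, 9, 9, 14]
Mean = 47/6
Median = 15/2
Freq: {5: 1, 9: 2, 14: 1, 4: 1, 6: 1}
Mode: [9]

Mean=47/6, Median=15/2, Mode=9


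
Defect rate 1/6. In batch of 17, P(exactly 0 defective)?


Binomial: P(X=0) = C(17,0)×p^0×(1-p)^17
= 1 × 1 × 762939453125/16926659444736 = 762939453125/16926659444736

P(X=0) = 762939453125/16926659444736 ≈ 4.51%


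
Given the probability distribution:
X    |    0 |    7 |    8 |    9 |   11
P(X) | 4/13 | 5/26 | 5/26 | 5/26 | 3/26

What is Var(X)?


E[X] = 153/26
E[X²] = 1333/26
Var(X) = E[X²] - (E[X])² = 1333/26 - 23409/676 = 11249/676

Var(X) = 11249/676 ≈ 16.6405


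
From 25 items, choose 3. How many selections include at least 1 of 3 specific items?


Complement: C(25,3) - C(22,3) = 2300 - 1540 = 760

760


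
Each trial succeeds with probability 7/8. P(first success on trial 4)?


Geometric: P(X=4) = (1-p)^(k-1)×p = (1/8)^3×7/8 = 7/4096

P(X=4) = 7/4096 ≈ 0.17%


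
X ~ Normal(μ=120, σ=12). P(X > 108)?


z = (108-120)/12 = -1.0
P(X > 108) = 1 - P(Z ≤ -1.0) = 1 - 0.1587 = 0.8413

P(X > 108) ≈ 0.8413


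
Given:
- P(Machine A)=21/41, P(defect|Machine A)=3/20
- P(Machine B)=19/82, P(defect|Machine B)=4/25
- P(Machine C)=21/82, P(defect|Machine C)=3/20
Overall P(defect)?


P(B) = Σ P(B|Aᵢ)×P(Aᵢ)
  3/20×21/41 = 63/820
  4/25×19/82 = 38/1025
  3/20×21/82 = 63/1640
Sum = 1249/8200

P(defect) = 1249/8200 ≈ 15.23%


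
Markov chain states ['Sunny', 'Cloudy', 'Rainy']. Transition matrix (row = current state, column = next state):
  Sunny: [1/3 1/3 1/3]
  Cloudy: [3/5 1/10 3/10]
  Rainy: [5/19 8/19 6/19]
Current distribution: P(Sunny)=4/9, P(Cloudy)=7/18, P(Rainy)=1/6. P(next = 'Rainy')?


P(next=Rainy) = Σᵢ P(now=i)×P(i→Rainy)
= 4/9×1/3 + 7/18×3/10 + 1/6×6/19
= 4/27 + 7/60 + 1/19 = 3257/10260

P = 3257/10260 ≈ 0.3174


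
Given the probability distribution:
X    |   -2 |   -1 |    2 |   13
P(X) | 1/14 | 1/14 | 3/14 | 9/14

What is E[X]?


E[X] = Σ x·P(X=x)
= (-2)×(1/14) + (-1)×(1/14) + (2)×(3/14) + (13)×(9/14)
= 60/7

E[X] = 60/7


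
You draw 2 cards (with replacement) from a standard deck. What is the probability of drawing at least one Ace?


P(not a Ace) = 48/52 = 12/13
P(none in 2 draws) = (12/13)^2 = 144/169
P(≥1 Ace) = 1 - 144/169 = 25/169

P = 25/169 ≈ 14.79%


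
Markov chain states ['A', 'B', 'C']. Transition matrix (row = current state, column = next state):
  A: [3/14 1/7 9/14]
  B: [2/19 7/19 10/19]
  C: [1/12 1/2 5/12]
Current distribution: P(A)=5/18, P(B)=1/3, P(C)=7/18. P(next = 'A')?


P(next=A) = Σᵢ P(now=i)×P(i→A)
= 5/18×3/14 + 1/3×2/19 + 7/18×1/12
= 5/84 + 2/57 + 7/216 = 3649/28728

P = 3649/28728 ≈ 0.1270


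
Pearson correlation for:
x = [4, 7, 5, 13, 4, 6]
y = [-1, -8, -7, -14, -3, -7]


n=6, Σx=39, Σy=-40, Σxy=-331, Σx²=311, Σy²=368
r = (6×(-331) - 39×(-40))/√((6×311 - 39²)(6×368 - (-40)²))
= -426/√(345×608) = -426/√209760 ≈ -426/457.9956 ≈ -0.9301

r ≈ -0.9301


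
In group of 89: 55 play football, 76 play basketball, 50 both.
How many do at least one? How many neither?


|A∪B| = 55+76-50 = 81
Neither = 89-81 = 8

At least one: 81; Neither: 8


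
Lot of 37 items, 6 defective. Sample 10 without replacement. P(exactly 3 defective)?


Hypergeometric: C(6,3)×C(31,7)/C(37,10)
= 20×2629575/348330136 = 14625/96866

P(X=3) = 14625/96866 ≈ 15.10%


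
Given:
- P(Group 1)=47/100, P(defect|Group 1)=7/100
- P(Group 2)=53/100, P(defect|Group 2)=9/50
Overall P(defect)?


P(B) = Σ P(B|Aᵢ)×P(Aᵢ)
  7/100×47/100 = 329/10000
  9/50×53/100 = 477/5000
Sum = 1283/10000

P(defect) = 1283/10000 ≈ 12.83%


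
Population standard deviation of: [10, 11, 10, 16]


Mean = 47/4
  (10-47/4)²=49/16
  (11-47/4)²=9/16
  (10-47/4)²=49/16
  (16-47/4)²=289/16
Σ(x-μ)² = 99/4
σ² = (99/4)/4 = 99/16

σ = √(99/16) ≈ 2.4875


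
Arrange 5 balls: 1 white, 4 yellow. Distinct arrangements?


5!/(1!×4!) = 5

5


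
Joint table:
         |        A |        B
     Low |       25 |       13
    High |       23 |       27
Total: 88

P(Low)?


P(Low) = (25+13)/88 = 38/88 = 19/44

P(Low) = 19/44 ≈ 43.18%


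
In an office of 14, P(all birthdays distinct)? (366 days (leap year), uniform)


P(all different) = Π(366-i)/366 for i=0..13
= (366/366)×(365/366)×...×(353/366)
= 0.777440

P ≈ 0.7774 ≈ 77.74%


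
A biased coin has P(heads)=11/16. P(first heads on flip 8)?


Geometric: P(X=8) = (1-p)^(k-1)×p = (5/16)^7×11/16 = 859375/4294967296

P(X=8) = 859375/4294967296 ≈ 0.02%


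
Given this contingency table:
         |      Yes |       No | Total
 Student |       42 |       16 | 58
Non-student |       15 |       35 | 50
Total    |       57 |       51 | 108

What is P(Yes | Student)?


P(Yes | Student) = 42/(42+16) = 42/58 = 21/29

P(Yes|Student) = 21/29 ≈ 72.41%


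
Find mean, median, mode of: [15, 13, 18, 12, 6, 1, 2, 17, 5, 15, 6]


Sorted: [1, 2, 5, 6, 6, 12, 13, 15, 15, 17, 18]
Mean = 110/11 = 10
Median = 12
Freq: {15: 2, 13: 1, 18: 1, 12: 1, 6: 2, 1: 1, 2: 1, 17: 1, 5: 1}
Mode: [6, 15]

Mean=10, Median=12, Mode=[6, 15]


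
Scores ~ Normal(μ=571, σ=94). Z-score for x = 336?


z = (x - μ)/σ = (336 - 571)/94 = -2.5

z = -2.5


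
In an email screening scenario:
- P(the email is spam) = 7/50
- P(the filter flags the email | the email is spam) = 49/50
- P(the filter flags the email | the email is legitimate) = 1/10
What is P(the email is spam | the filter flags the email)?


Using Bayes' theorem:
P(A|B) = P(B|A)·P(A) / P(B)

P(the filter flags the email) = 49/50 × 7/50 + 1/10 × 43/50
= 343/2500 + 43/500 = 279/1250

P(the email is spam|the filter flags the email) = (343/2500) / (279/1250) = 343/558

P(the email is spam|the filter flags the email) = 343/558 ≈ 61.47%


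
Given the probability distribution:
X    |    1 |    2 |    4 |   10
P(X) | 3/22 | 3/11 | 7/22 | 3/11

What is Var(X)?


E[X] = 103/22
E[X²] = 739/22
Var(X) = E[X²] - (E[X])² = 739/22 - 10609/484 = 5649/484

Var(X) = 5649/484 ≈ 11.6715


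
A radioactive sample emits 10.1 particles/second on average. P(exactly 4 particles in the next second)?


Poisson(λ=10.1): P(X=4) = e^(-λ)×λ^k/k!
= e^(-10.1) × 10.1^4 / 4!
≈ 4.107955523e-05 × 10406.0401 / 24 ≈ 0.017811

P(X=4) ≈ 0.017811 ≈ 1.78%
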